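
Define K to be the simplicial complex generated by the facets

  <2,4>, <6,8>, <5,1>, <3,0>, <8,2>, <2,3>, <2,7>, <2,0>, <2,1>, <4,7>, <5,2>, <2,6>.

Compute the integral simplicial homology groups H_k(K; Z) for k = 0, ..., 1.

H_0 ≅ Z,  H_1 ≅ Z^4.

We work with the vertex ordering 0 < 1 < 2 < 3 < 4 < 5 < 6 < 7 < 8. The simplices of K, each written with vertices in increasing order, are:

  0-simplices (9): [0], [1], [2], [3], [4], [5], [6], [7], [8]
  1-simplices (12): [0,2], [0,3], [1,2], [1,5], [2,3], [2,4], [2,5], [2,6], [2,7], [2,8], [4,7], [6,8]

so the chain groups are C_0 ≅ Z^9, C_1 ≅ Z^12.

∂_1: C_1 → C_0 sends each edge [p,q] (with p < q) to q − p. For instance
  ∂[2,6] = [6] − [2].
As a 9×12 matrix over Z this has rank 8, with invariant factors (1,1,1,1,1,1,1,1).

Reading off H_k = ker ∂_k / im ∂_{k+1}:

  H_0: rank C_0 − rank ∂_1 = 9 − 8 = 1, and the invariant factors of ∂_1 are all 1, so H_0 = Z.
  H_1: rank ker ∂_1 − rank ∂_2 = (12 − 8) − 0 = 4, and there is no ∂_2, so H_1 = Z^4.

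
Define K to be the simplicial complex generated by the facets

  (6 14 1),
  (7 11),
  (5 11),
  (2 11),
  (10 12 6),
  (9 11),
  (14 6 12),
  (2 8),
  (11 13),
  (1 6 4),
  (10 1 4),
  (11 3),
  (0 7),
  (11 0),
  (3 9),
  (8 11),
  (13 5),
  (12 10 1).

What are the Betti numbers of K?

Order the vertices as 0 < 1 < 2 < 3 < 4 < 5 < 6 < 7 < 8 < 9 < 10 < 11 < 12 < 13 < 14. Listing each simplex with vertices in this order, K has dimension 2 with simplices:

  0-simplices (15): [0], [1], [2], [3], [4], [5], [6], [7], [8], [9], [10], [11], [12], [13], [14]
  1-simplices (24): (24 of them)
  2-simplices (6): [1,4,6], [1,4,10], [1,6,14], [1,10,12], [6,10,12], [6,12,14]

so the chain groups are C_0 ≅ Z^15, C_1 ≅ Z^24, C_2 ≅ Z^6.

The boundary map ∂_1: C_1 → C_0 maps an edge to its endpoints' difference, ∂[p,q] = q − p. For instance
  ∂[4,10] = [10] − [4].
As a 15×24 matrix over Z this has rank 13, with invariant factors (1,1,1,1,1,1,1,1,1,1,1,1,1).

∂_2: C_2 → C_1 sends each 2-simplex [p,q,r] to [q,r] − [p,r] + [p,q]. For instance
  ∂[1,4,10] = [4,10] − [1,10] + [1,4],
  ∂[1,10,12] = [10,12] − [1,12] + [1,10].
The resulting 24×6 matrix has rank 6, and its Smith normal form has invariant factors (1,1,1,1,1,1).

Reading off H_k = ker ∂_k / im ∂_{k+1}:

  H_0: rank C_0 − rank ∂_1 = 15 − 13 = 2, and the invariant factors of ∂_1 are all 1, so H_0 = Z^2.
  H_1: rank ker ∂_1 − rank ∂_2 = (24 − 13) − 6 = 5, and the invariant factors of ∂_2 are all 1, so H_1 = Z^5.
  H_2: rank ker ∂_2 − rank ∂_3 = (6 − 6) − 0 = 0, and there is no ∂_3, so H_2 = 0.

As a check, the Euler characteristic is 15 − 24 + 6 = -3, which agrees with 2 − 5 + 0 = -3.

Hence the Betti numbers are b_0 = 2, b_1 = 5, b_2 = 0.

b_0 = 2, b_1 = 5, b_2 = 0.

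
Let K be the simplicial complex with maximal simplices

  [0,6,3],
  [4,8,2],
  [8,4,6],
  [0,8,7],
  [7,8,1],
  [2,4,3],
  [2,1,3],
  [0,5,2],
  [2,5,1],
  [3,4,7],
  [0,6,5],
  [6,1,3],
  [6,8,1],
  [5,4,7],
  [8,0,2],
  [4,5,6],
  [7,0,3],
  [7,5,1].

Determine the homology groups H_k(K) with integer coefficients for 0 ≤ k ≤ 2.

H_0 = Z,  H_1 = Z^2,  H_2 = Z.

Order the vertices as 0 < 1 < 2 < 3 < 4 < 5 < 6 < 7 < 8. Listing each simplex with vertices in this order, K has dimension 2 with simplices:

  0-simplices (9): [0], [1], [2], [3], [4], [5], [6], [7], [8]
  1-simplices (27): (27 of them)
  2-simplices (18): [0,2,5], [0,2,8], [0,3,6], [0,3,7], [0,5,6], [0,7,8], [1,2,3], [1,2,5], [1,3,6], [1,5,7], [1,6,8], [1,7,8], [2,3,4], [2,4,8], [3,4,7], [4,5,6], [4,5,7], [4,6,8]

Hence C_0 ≅ Z^9, C_1 ≅ Z^27, C_2 ≅ Z^18.

The boundary map ∂_1: C_1 → C_0 maps an edge to its endpoints' difference, ∂[p,q] = q − p. For instance
  ∂[4,7] = [7] − [4].
The resulting 9×27 matrix has rank 8, and its Smith normal form has invariant factors (1,1,1,1,1,1,1,1).

∂_2: C_2 → C_1 acts by ∂[p,q,r] = [q,r] − [p,r] + [p,q]. For instance
  ∂[4,5,6] = [5,6] − [4,6] + [4,5],
  ∂[4,6,8] = [6,8] − [4,8] + [4,6].
As a 27×18 matrix over Z this has rank 17, with invariant factors (1,1,1,1,1,1,1,1,1,1,1,1,1,1,1,1,1).

Computing H_k = (kernel of ∂_k) / (image of ∂_{k+1}):

  H_0: rank C_0 − rank ∂_1 = 9 − 8 = 1, and the invariant factors of ∂_1 are all 1, so H_0 = Z.
  H_1: rank ker ∂_1 − rank ∂_2 = (27 − 8) − 17 = 2, and the invariant factors of ∂_2 are all 1, so H_1 = Z^2.
  H_2: rank ker ∂_2 − rank ∂_3 = (18 − 17) − 0 = 1, and there is no ∂_3, so H_2 = Z.

As a check, the Euler characteristic is 9 − 27 + 18 = 0, which agrees with 1 − 2 + 1 = 0.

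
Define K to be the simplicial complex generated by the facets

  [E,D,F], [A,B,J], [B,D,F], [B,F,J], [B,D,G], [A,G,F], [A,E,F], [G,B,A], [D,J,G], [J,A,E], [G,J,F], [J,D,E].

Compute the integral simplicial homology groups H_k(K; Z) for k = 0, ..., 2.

Fix the vertex order A < B < D < E < F < G < J and write every simplex with vertices in increasing order. Then dim K = 2 and the simplices of K are:

  0-simplices (7): A, B, D, E, F, G, J
  1-simplices (18): AB, AE, AF, AG, AJ, BD, BF, BG, BJ, DE, DF, DG, DJ, EF, EJ, FG, FJ, GJ
  2-simplices (12): ABG, ABJ, AEF, AEJ, AFG, BDF, BDG, BFJ, DEF, DEJ, DGJ, FGJ

Hence C_0 ≅ Z^7, C_1 ≅ Z^18, C_2 ≅ Z^12.

The boundary map ∂_1: C_1 → C_0 sends each edge [p,q] (with p < q) to q − p.
The 7×18 boundary matrix has rank 6 and Smith normal form diag(1,1,1,1,1,1).

∂_2: C_2 → C_1 sends each 2-simplex [p,q,r] to [q,r] − [p,r] + [p,q]. For instance
  ∂BDG = DG − BG + BD,
  ∂FGJ = GJ − FJ + FG.
The resulting 18×12 matrix has rank 12, and its Smith normal form has invariant factors (1,1,1,1,1,1,1,1,1,1,1,2).

Reading off H_k = ker ∂_k / im ∂_{k+1}:

  H_0: rank C_0 − rank ∂_1 = 7 − 6 = 1, and the invariant factors of ∂_1 are all 1, so H_0 ≅ Z.
  H_1: rank ker ∂_1 − rank ∂_2 = (18 − 6) − 12 = 0, and ∂_2 has invariant factor 2 > 1, so H_1 ≅ Z/2Z.
  H_2: rank ker ∂_2 − rank ∂_3 = (12 − 12) − 0 = 0, and there is no ∂_3, so H_2 ≅ 0.

As a check, the Euler characteristic is 7 − 18 + 12 = 1, which agrees with 1 − 0 + 0 = 1.

H_0 = Z,  H_1 = Z/2Z,  H_2 = 0.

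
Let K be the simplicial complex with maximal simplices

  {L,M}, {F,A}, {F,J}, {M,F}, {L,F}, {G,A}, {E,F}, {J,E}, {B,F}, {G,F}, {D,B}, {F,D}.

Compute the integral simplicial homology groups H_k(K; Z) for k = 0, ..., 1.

H_0 = Z,  H_1 = Z^4.

Take the total order A < B < D < E < F < G < J < L < M on the vertex set. Then K (dimension 1) consists of the simplices:

  0-simplices (9): A, B, D, E, F, G, J, L, M
  1-simplices (12): AF, AG, BD, BF, DF, EF, EJ, FG, FJ, FL, FM, LM

so the chain groups are C_0 ≅ Z^9, C_1 ≅ Z^12.

Boundary ∂_1: C_1 → C_0 sends each edge [p,q] (with p < q) to q − p. For instance
  ∂FL = L − F.
The resulting 9×12 matrix has rank 8, and its Smith normal form has invariant factors (1,1,1,1,1,1,1,1).

Now H_k = ker ∂_k / im ∂_{k+1}, so:

  H_0: rank C_0 − rank ∂_1 = 9 − 8 = 1, and the invariant factors of ∂_1 are all 1, so H_0 ≅ Z.
  H_1: rank ker ∂_1 − rank ∂_2 = (12 − 8) − 0 = 4, and there is no ∂_2, so H_1 ≅ Z^4.

(K is a triangulation of a wedge of 4 circles.)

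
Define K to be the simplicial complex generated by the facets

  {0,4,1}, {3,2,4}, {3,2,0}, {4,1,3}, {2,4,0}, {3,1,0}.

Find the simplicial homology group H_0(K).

H_0 ≅ Z.

K has 5 vertices, 9 edges, 6 triangles.
rank ∂_0 = 0, rank ∂_1 = 4 ⇒ b_0 = 5 − 0 − 4 = 1; all invariant factors of ∂_1 are 1 so no torsion. So H_0 ≅ Z.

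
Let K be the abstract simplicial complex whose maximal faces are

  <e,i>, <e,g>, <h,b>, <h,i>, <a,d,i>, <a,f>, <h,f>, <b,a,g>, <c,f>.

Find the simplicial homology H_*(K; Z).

Order the vertices as a < b < c < d < e < f < g < h < i. Listing each simplex with vertices in this order, K has dimension 2 with simplices:

  0-simplices (9): a, b, c, d, e, f, g, h, i
  1-simplices (13): ab, ad, af, ag, ai, bg, bh, cf, di, eg, ei, fh, hi
  2-simplices (2): abg, adi

giving chain groups C_0 ≅ Z^9, C_1 ≅ Z^13, C_2 ≅ Z^2.

∂_1: C_1 → C_0 maps an edge to its endpoints' difference, ∂[p,q] = q − p.
As a 9×13 matrix over Z this has rank 8, with invariant factors (1,1,1,1,1,1,1,1).

∂_2: C_2 → C_1 sends each 2-simplex [p,q,r] to [q,r] − [p,r] + [p,q]. For instance
  ∂abg = bg − ag + ab,
  ∂adi = di − ai + ad.
As a 13×2 matrix over Z this has rank 2, with invariant factors (1,1).

Now H_k = ker ∂_k / im ∂_{k+1}, so:

  H_0: rank C_0 − rank ∂_1 = 9 − 8 = 1, and the invariant factors of ∂_1 are all 1, so H_0 ≅ Z.
  H_1: rank ker ∂_1 − rank ∂_2 = (13 − 8) − 2 = 3, and the invariant factors of ∂_2 are all 1, so H_1 ≅ Z^3.
  H_2: rank ker ∂_2 − rank ∂_3 = (2 − 2) − 0 = 0, and there is no ∂_3, so H_2 ≅ 0.

H_0 ≅ Z,  H_1 ≅ Z^3,  H_2 = 0.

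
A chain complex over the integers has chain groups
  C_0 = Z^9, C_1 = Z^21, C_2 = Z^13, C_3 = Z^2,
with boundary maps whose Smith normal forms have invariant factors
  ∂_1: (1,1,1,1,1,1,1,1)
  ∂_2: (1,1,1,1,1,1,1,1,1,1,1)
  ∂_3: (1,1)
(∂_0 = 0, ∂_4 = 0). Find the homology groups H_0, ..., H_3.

H_0: b_0 = 9 − 0 − 8 = 1; torsion from ∂_1 factors > 1: none. So H_0 = Z.
H_1: b_1 = 21 − 8 − 11 = 2; torsion from ∂_2 factors > 1: none. So H_1 = Z^2.
H_2: b_2 = 13 − 11 − 2 = 0; torsion from ∂_3 factors > 1: none. So H_2 = 0.
H_3: b_3 = 2 − 2 − 0 = 0; torsion from ∂_4 factors > 1: none. So H_3 = 0.

H_0 = Z,  H_1 = Z^2,  H_2 = 0,  H_3 = 0.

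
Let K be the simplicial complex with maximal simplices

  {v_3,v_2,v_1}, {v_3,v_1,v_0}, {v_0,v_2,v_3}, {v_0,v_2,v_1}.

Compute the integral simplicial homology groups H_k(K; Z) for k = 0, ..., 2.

H_0 ≅ Z,  H_1 = 0,  H_2 ≅ Z.

Take the total order v_0 < v_1 < v_2 < v_3 on the vertex set. Then K (dimension 2) consists of the simplices:

  0-simplices (4): [v_0], [v_1], [v_2], [v_3]
  1-simplices (6): [v_0,v_1], [v_0,v_2], [v_0,v_3], [v_1,v_2], [v_1,v_3], [v_2,v_3]
  2-simplices (4): [v_0,v_1,v_2], [v_0,v_1,v_3], [v_0,v_2,v_3], [v_1,v_2,v_3]

Hence C_0 ≅ Z^4, C_1 ≅ Z^6, C_2 ≅ Z^4.

∂_1: C_1 → C_0 is given by ∂[p,q] = [q] − [p].
This gives a 4×6 integer matrix of rank 3; reducing to Smith normal form yields diagonal entries (1,1,1).

∂_2: C_2 → C_1 maps a triangle to the signed sum of its edges. For instance
  ∂[v_0,v_1,v_2] = [v_1,v_2] − [v_0,v_2] + [v_0,v_1],
  ∂[v_0,v_1,v_3] = [v_1,v_3] − [v_0,v_3] + [v_0,v_1].
As a 6×4 matrix over Z this has rank 3, with invariant factors (1,1,1).

Reading off H_k = ker ∂_k / im ∂_{k+1}:

  H_0: rank C_0 − rank ∂_1 = 4 − 3 = 1, and the invariant factors of ∂_1 are all 1, so H_0 ≅ Z.
  H_1: rank ker ∂_1 − rank ∂_2 = (6 − 3) − 3 = 0, and the invariant factors of ∂_2 are all 1, so H_1 ≅ 0.
  H_2: rank ker ∂_2 − rank ∂_3 = (4 − 3) − 0 = 1, and there is no ∂_3, so H_2 ≅ Z.

(K is a triangulation of the 2-sphere S^2.)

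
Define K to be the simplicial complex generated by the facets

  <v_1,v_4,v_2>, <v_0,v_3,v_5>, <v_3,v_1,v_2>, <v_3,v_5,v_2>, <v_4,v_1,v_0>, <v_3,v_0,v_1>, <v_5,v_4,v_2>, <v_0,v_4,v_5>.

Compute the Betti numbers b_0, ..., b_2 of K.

b_0 = 1, b_1 = 0, b_2 = 1.

Take the total order v_0 < v_1 < v_2 < v_3 < v_4 < v_5 on the vertex set. Then K (dimension 2) consists of the simplices:

  0-simplices (6): [v_0], [v_1], [v_2], [v_3], [v_4], [v_5]
  1-simplices (12): [v_0,v_1], [v_0,v_3], [v_0,v_4], [v_0,v_5], [v_1,v_2], [v_1,v_3], [v_1,v_4], [v_2,v_3], [v_2,v_4], [v_2,v_5], [v_3,v_5], [v_4,v_5]
  2-simplices (8): [v_0,v_1,v_3], [v_0,v_1,v_4], [v_0,v_3,v_5], [v_0,v_4,v_5], [v_1,v_2,v_3], [v_1,v_2,v_4], [v_2,v_3,v_5], [v_2,v_4,v_5]

so the chain groups are C_0 ≅ Z^6, C_1 ≅ Z^12, C_2 ≅ Z^8.

The boundary map ∂_1: C_1 → C_0 is given by ∂[p,q] = [q] − [p]. For instance
  ∂[v_4,v_5] = [v_5] − [v_4].
The 6×12 boundary matrix has rank 5 and Smith normal form diag(1,1,1,1,1).

Boundary ∂_2: C_2 → C_1 maps a triangle to the signed sum of its edges. For instance
  ∂[v_1,v_2,v_4] = [v_2,v_4] − [v_1,v_4] + [v_1,v_2],
  ∂[v_0,v_1,v_4] = [v_1,v_4] − [v_0,v_4] + [v_0,v_1].
The resulting 12×8 matrix has rank 7, and its Smith normal form has invariant factors (1,1,1,1,1,1,1).

Reading off H_k = ker ∂_k / im ∂_{k+1}:

  H_0: rank C_0 − rank ∂_1 = 6 − 5 = 1, and the invariant factors of ∂_1 are all 1, so H_0 ≅ Z.
  H_1: rank ker ∂_1 − rank ∂_2 = (12 − 5) − 7 = 0, and the invariant factors of ∂_2 are all 1, so H_1 ≅ 0.
  H_2: rank ker ∂_2 − rank ∂_3 = (8 − 7) − 0 = 1, and there is no ∂_3, so H_2 ≅ Z.

(K is a triangulation of the 2-sphere S^2.)

Hence the Betti numbers are b_0 = 1, b_1 = 0, b_2 = 1.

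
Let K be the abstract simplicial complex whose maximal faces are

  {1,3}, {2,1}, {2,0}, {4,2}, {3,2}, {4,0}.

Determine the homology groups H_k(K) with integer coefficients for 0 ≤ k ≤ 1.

We work with the vertex ordering 0 < 1 < 2 < 3 < 4. The simplices of K, each written with vertices in increasing order, are:

  0-simplices (5): [0], [1], [2], [3], [4]
  1-simplices (6): [0,2], [0,4], [1,2], [1,3], [2,3], [2,4]

giving chain groups C_0 ≅ Z^5, C_1 ≅ Z^6.

∂_1: C_1 → C_0 maps an edge to its endpoints' difference, ∂[p,q] = q − p.
This gives a 5×6 integer matrix of rank 4; reducing to Smith normal form yields diagonal entries (1,1,1,1).

Computing H_k = (kernel of ∂_k) / (image of ∂_{k+1}):

  H_0: rank C_0 − rank ∂_1 = 5 − 4 = 1, and the invariant factors of ∂_1 are all 1, so H_0 = Z.
  H_1: rank ker ∂_1 − rank ∂_2 = (6 − 4) − 0 = 2, and there is no ∂_2, so H_1 = Z^2.

As a check, the Euler characteristic is 5 − 6 = -1, which agrees with 1 − 2 = -1.

H_0 ≅ Z,  H_1 ≅ Z^2.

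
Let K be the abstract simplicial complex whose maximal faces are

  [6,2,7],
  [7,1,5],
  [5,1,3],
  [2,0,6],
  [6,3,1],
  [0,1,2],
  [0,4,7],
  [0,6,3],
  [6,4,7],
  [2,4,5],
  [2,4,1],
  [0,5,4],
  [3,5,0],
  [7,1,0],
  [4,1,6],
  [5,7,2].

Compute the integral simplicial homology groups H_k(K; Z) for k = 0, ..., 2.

K has 8 vertices, 24 edges, 16 triangles.
rank ∂_0 = 0, rank ∂_1 = 7 ⇒ b_0 = 8 − 0 − 7 = 1; all invariant factors of ∂_1 are 1 so no torsion. So H_0 ≅ Z.
rank ∂_1 = 7, rank ∂_2 = 15 ⇒ b_1 = 24 − 7 − 15 = 2; all invariant factors of ∂_2 are 1 so no torsion. So H_1 ≅ Z^2.
rank ∂_2 = 15, rank ∂_3 = 0 ⇒ b_2 = 16 − 15 − 0 = 1. So H_2 ≅ Z.

H_0 ≅ Z,  H_1 ≅ Z^2,  H_2 ≅ Z.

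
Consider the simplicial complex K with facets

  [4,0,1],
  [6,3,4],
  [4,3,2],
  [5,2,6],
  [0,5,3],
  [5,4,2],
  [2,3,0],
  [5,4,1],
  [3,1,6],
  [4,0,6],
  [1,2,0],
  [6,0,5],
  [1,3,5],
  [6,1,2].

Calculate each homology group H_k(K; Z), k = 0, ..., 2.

H_0 = Z,  H_1 = Z^2,  H_2 = Z.

We work with the vertex ordering 0 < 1 < 2 < 3 < 4 < 5 < 6. The simplices of K, each written with vertices in increasing order, are:

  0-simplices (7): [0], [1], [2], [3], [4], [5], [6]
  1-simplices (21): [0,1], [0,2], [0,3], [0,4], [0,5], [0,6], [1,2], [1,3], [1,4], [1,5], [1,6], [2,3], [2,4], [2,5], [2,6], [3,4], [3,5], [3,6], [4,5], [4,6], [5,6]
  2-simplices (14): [0,1,2], [0,1,4], [0,2,3], [0,3,5], [0,4,6], [0,5,6], [1,2,6], [1,3,5], [1,3,6], [1,4,5], [2,3,4], [2,4,5], [2,5,6], [3,4,6]

giving chain groups C_0 ≅ Z^7, C_1 ≅ Z^21, C_2 ≅ Z^14.

The boundary map ∂_1: C_1 → C_0 maps an edge to its endpoints' difference, ∂[p,q] = q − p. For instance
  ∂[4,6] = [6] − [4].
The 7×21 boundary matrix has rank 6 and Smith normal form diag(1,1,1,1,1,1).

Boundary ∂_2: C_2 → C_1 sends each 2-simplex [p,q,r] to [q,r] − [p,r] + [p,q]. For instance
  ∂[0,2,3] = [2,3] − [0,3] + [0,2],
  ∂[0,1,2] = [1,2] − [0,2] + [0,1].
As a 21×14 matrix over Z this has rank 13, with invariant factors (1,1,1,1,1,1,1,1,1,1,1,1,1).

From H_k ≅ ker(∂_k) / im(∂_{k+1}) we obtain:

  H_0: rank C_0 − rank ∂_1 = 7 − 6 = 1, and the invariant factors of ∂_1 are all 1, so H_0 ≅ Z.
  H_1: rank ker ∂_1 − rank ∂_2 = (21 − 6) − 13 = 2, and the invariant factors of ∂_2 are all 1, so H_1 ≅ Z^2.
  H_2: rank ker ∂_2 − rank ∂_3 = (14 − 13) − 0 = 1, and there is no ∂_3, so H_2 ≅ Z.

As a check, the Euler characteristic is 7 − 21 + 14 = 0, which agrees with 1 − 2 + 1 = 0.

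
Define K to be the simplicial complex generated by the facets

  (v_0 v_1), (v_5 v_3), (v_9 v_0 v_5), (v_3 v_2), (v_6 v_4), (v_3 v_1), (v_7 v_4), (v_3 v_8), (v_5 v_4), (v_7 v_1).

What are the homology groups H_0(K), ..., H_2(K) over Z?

H_0 = Z,  H_1 = Z^2,  H_2 = 0.

Order the vertices as v_0 < v_1 < v_2 < v_3 < v_4 < v_5 < v_6 < v_7 < v_8 < v_9. Listing each simplex with vertices in this order, K has dimension 2 with simplices:

  0-simplices (10): [v_0], [v_1], [v_2], [v_3], [v_4], [v_5], [v_6], [v_7], [v_8], [v_9]
  1-simplices (12): [v_0,v_1], [v_0,v_5], [v_0,v_9], [v_1,v_3], [v_1,v_7], [v_2,v_3], [v_3,v_5], [v_3,v_8], [v_4,v_5], [v_4,v_6], [v_4,v_7], [v_5,v_9]
  2-simplices (1): [v_0,v_5,v_9]

Hence C_0 ≅ Z^10, C_1 ≅ Z^12, C_2 ≅ Z^1.

The boundary map ∂_1: C_1 → C_0 maps an edge to its endpoints' difference, ∂[p,q] = q − p. For instance
  ∂[v_4,v_7] = [v_7] − [v_4].
The resulting 10×12 matrix has rank 9, and its Smith normal form has invariant factors (1,1,1,1,1,1,1,1,1).

∂_2: C_2 → C_1 maps a triangle to the signed sum of its edges. For instance
  ∂[v_0,v_5,v_9] = [v_5,v_9] − [v_0,v_9] + [v_0,v_5].
As a 12×1 matrix over Z this has rank 1, with invariant factors (1).

From H_k ≅ ker(∂_k) / im(∂_{k+1}) we obtain:

  H_0: rank C_0 − rank ∂_1 = 10 − 9 = 1, and the invariant factors of ∂_1 are all 1, so H_0 = Z.
  H_1: rank ker ∂_1 − rank ∂_2 = (12 − 9) − 1 = 2, and the invariant factors of ∂_2 are all 1, so H_1 = Z^2.
  H_2: rank ker ∂_2 − rank ∂_3 = (1 − 1) − 0 = 0, and there is no ∂_3, so H_2 = 0.

As a check, the Euler characteristic is 10 − 12 + 1 = -1, which agrees with 1 − 2 + 0 = -1.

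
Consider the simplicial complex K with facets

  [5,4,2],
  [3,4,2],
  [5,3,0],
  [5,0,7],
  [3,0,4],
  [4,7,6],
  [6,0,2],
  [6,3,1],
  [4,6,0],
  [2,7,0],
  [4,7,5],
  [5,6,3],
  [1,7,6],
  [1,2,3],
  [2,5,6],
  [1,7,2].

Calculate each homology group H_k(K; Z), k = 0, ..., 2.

H_0 ≅ Z,  H_1 ≅ Z^2,  H_2 ≅ Z.

K has 8 vertices, 24 edges, 16 triangles.
rank ∂_0 = 0, rank ∂_1 = 7 ⇒ b_0 = 8 − 0 − 7 = 1; all invariant factors of ∂_1 are 1 so no torsion. So H_0 ≅ Z.
rank ∂_1 = 7, rank ∂_2 = 15 ⇒ b_1 = 24 − 7 − 15 = 2; all invariant factors of ∂_2 are 1 so no torsion. So H_1 ≅ Z^2.
rank ∂_2 = 15, rank ∂_3 = 0 ⇒ b_2 = 16 − 15 − 0 = 1. So H_2 ≅ Z.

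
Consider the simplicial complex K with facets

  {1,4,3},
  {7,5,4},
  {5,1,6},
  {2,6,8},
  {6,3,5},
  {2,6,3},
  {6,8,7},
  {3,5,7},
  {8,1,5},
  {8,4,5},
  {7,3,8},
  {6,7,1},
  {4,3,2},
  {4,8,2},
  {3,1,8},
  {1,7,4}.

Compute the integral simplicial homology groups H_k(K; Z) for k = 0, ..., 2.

H_0 ≅ Z,  H_1 ≅ Z^2,  H_2 ≅ Z.

Take the total order 1 < 2 < 3 < 4 < 5 < 6 < 7 < 8 on the vertex set. Then K (dimension 2) consists of the simplices:

  0-simplices (8): [1], [2], [3], [4], [5], [6], [7], [8]
  1-simplices (24): (24 of them)
  2-simplices (16): [1,3,4], [1,3,8], [1,4,7], [1,5,6], [1,5,8], [1,6,7], [2,3,4], [2,3,6], [2,4,8], [2,6,8], [3,5,6], [3,5,7], [3,7,8], [4,5,7], [4,5,8], [6,7,8]

Hence C_0 ≅ Z^8, C_1 ≅ Z^24, C_2 ≅ Z^16.

∂_1: C_1 → C_0 maps an edge to its endpoints' difference, ∂[p,q] = q − p. For instance
  ∂[1,6] = [6] − [1].
The resulting 8×24 matrix has rank 7, and its Smith normal form has invariant factors (1,1,1,1,1,1,1).

Boundary ∂_2: C_2 → C_1 sends each 2-simplex [p,q,r] to [q,r] − [p,r] + [p,q]. For instance
  ∂[6,7,8] = [7,8] − [6,8] + [6,7],
  ∂[1,5,8] = [5,8] − [1,8] + [1,5].
The resulting 24×16 matrix has rank 15, and its Smith normal form has invariant factors (1,1,1,1,1,1,1,1,1,1,1,1,1,1,1).

Now H_k = ker ∂_k / im ∂_{k+1}, so:

  H_0: rank C_0 − rank ∂_1 = 8 − 7 = 1, and the invariant factors of ∂_1 are all 1, so H_0 = Z.
  H_1: rank ker ∂_1 − rank ∂_2 = (24 − 7) − 15 = 2, and the invariant factors of ∂_2 are all 1, so H_1 = Z^2.
  H_2: rank ker ∂_2 − rank ∂_3 = (16 − 15) − 0 = 1, and there is no ∂_3, so H_2 = Z.

As a check, the Euler characteristic is 8 − 24 + 16 = 0, which agrees with 1 − 2 + 1 = 0.
(K is a triangulation of the torus T^2.)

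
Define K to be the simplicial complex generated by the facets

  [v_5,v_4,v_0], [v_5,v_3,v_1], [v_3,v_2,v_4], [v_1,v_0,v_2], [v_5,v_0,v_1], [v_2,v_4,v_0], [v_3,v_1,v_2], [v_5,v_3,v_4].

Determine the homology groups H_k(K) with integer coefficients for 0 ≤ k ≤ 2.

H_0 = Z,  H_1 = 0,  H_2 = Z.

Order the vertices as v_0 < v_1 < v_2 < v_3 < v_4 < v_5. Listing each simplex with vertices in this order, K has dimension 2 with simplices:

  0-simplices (6): [v_0], [v_1], [v_2], [v_3], [v_4], [v_5]
  1-simplices (12): [v_0,v_1], [v_0,v_2], [v_0,v_4], [v_0,v_5], [v_1,v_2], [v_1,v_3], [v_1,v_5], [v_2,v_3], [v_2,v_4], [v_3,v_4], [v_3,v_5], [v_4,v_5]
  2-simplices (8): [v_0,v_1,v_2], [v_0,v_1,v_5], [v_0,v_2,v_4], [v_0,v_4,v_5], [v_1,v_2,v_3], [v_1,v_3,v_5], [v_2,v_3,v_4], [v_3,v_4,v_5]

Hence C_0 ≅ Z^6, C_1 ≅ Z^12, C_2 ≅ Z^8.

The boundary map ∂_1: C_1 → C_0 is given by ∂[p,q] = [q] − [p]. For instance
  ∂[v_3,v_4] = [v_4] − [v_3].
The 6×12 boundary matrix has rank 5 and Smith normal form diag(1,1,1,1,1).

The boundary map ∂_2: C_2 → C_1 acts by ∂[p,q,r] = [q,r] − [p,r] + [p,q]. For instance
  ∂[v_0,v_1,v_2] = [v_1,v_2] − [v_0,v_2] + [v_0,v_1],
  ∂[v_0,v_1,v_5] = [v_1,v_5] − [v_0,v_5] + [v_0,v_1].
As a 12×8 matrix over Z this has rank 7, with invariant factors (1,1,1,1,1,1,1).

Computing H_k = (kernel of ∂_k) / (image of ∂_{k+1}):

  H_0: rank C_0 − rank ∂_1 = 6 − 5 = 1, and the invariant factors of ∂_1 are all 1, so H_0 = Z.
  H_1: rank ker ∂_1 − rank ∂_2 = (12 − 5) − 7 = 0, and the invariant factors of ∂_2 are all 1, so H_1 = 0.
  H_2: rank ker ∂_2 − rank ∂_3 = (8 − 7) − 0 = 1, and there is no ∂_3, so H_2 = Z.

As a check, the Euler characteristic is 6 − 12 + 8 = 2, which agrees with 1 − 0 + 1 = 2.
(K is a triangulation of the 2-sphere S^2.)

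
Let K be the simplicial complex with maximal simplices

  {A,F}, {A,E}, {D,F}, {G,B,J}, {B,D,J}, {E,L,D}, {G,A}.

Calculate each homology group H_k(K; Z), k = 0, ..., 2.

We work with the vertex ordering A < B < D < E < F < G < J < L. The simplices of K, each written with vertices in increasing order, are:

  0-simplices (8): A, B, D, E, F, G, J, L
  1-simplices (12): AE, AF, AG, BD, BG, BJ, DE, DF, DJ, DL, EL, GJ
  2-simplices (3): BDJ, BGJ, DEL

Hence C_0 ≅ Z^8, C_1 ≅ Z^12, C_2 ≅ Z^3.

Boundary ∂_1: C_1 → C_0 sends each edge [p,q] (with p < q) to q − p.
The 8×12 boundary matrix has rank 7 and Smith normal form diag(1,1,1,1,1,1,1).

∂_2: C_2 → C_1 acts by ∂[p,q,r] = [q,r] − [p,r] + [p,q]. For instance
  ∂BDJ = DJ − BJ + BD,
  ∂DEL = EL − DL + DE.
The 12×3 boundary matrix has rank 3 and Smith normal form diag(1,1,1).

Computing H_k = (kernel of ∂_k) / (image of ∂_{k+1}):

  H_0: rank C_0 − rank ∂_1 = 8 − 7 = 1, and the invariant factors of ∂_1 are all 1, so H_0 = Z.
  H_1: rank ker ∂_1 − rank ∂_2 = (12 − 7) − 3 = 2, and the invariant factors of ∂_2 are all 1, so H_1 = Z^2.
  H_2: rank ker ∂_2 − rank ∂_3 = (3 − 3) − 0 = 0, and there is no ∂_3, so H_2 = 0.

As a check, the Euler characteristic is 8 − 12 + 3 = -1, which agrees with 1 − 2 + 0 = -1.

H_0 = Z,  H_1 = Z^2,  H_2 = 0.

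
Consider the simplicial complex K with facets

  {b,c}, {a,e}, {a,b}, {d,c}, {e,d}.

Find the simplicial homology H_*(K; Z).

Fix the vertex order a < b < c < d < e and write every simplex with vertices in increasing order. Then dim K = 1 and the simplices of K are:

  0-simplices (5): a, b, c, d, e
  1-simplices (5): ab, ae, bc, cd, de

giving chain groups C_0 ≅ Z^5, C_1 ≅ Z^5.

∂_1: C_1 → C_0 sends each edge [p,q] (with p < q) to q − p.
The resulting 5×5 matrix has rank 4, and its Smith normal form has invariant factors (1,1,1,1).

Computing H_k = (kernel of ∂_k) / (image of ∂_{k+1}):

  H_0: rank C_0 − rank ∂_1 = 5 − 4 = 1, and the invariant factors of ∂_1 are all 1, so H_0 ≅ Z.
  H_1: rank ker ∂_1 − rank ∂_2 = (5 − 4) − 0 = 1, and there is no ∂_2, so H_1 ≅ Z.

H_0 = Z,  H_1 = Z.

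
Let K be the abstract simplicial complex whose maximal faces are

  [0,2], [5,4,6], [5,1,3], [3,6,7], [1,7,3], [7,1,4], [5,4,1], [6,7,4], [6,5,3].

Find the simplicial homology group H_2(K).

H_2 = Z.

Take the total order 0 < 1 < 2 < 3 < 4 < 5 < 6 < 7 on the vertex set. Then K (dimension 2) consists of the simplices:

  0-simplices (8): [0], [1], [2], [3], [4], [5], [6], [7]
  1-simplices (13): [0,2], [1,3], [1,4], [1,5], [1,7], [3,5], [3,6], [3,7], [4,5], [4,6], [4,7], [5,6], [6,7]
  2-simplices (8): [1,3,5], [1,3,7], [1,4,5], [1,4,7], [3,5,6], [3,6,7], [4,5,6], [4,6,7]

so the chain groups are C_0 ≅ Z^8, C_1 ≅ Z^13, C_2 ≅ Z^8.

The boundary map ∂_1: C_1 → C_0 is given by ∂[p,q] = [q] − [p].
The 8×13 boundary matrix has rank 6 and Smith normal form diag(1,1,1,1,1,1).

Boundary ∂_2: C_2 → C_1 acts by ∂[p,q,r] = [q,r] − [p,r] + [p,q]. For instance
  ∂[1,3,5] = [3,5] − [1,5] + [1,3],
  ∂[3,5,6] = [5,6] − [3,6] + [3,5].
The resulting 13×8 matrix has rank 7, and its Smith normal form has invariant factors (1,1,1,1,1,1,1).

From H_k ≅ ker(∂_k) / im(∂_{k+1}) we obtain:

  H_2: rank ker ∂_2 − rank ∂_3 = (8 − 7) − 0 = 1, and there is no ∂_3, so H_2 ≅ Z.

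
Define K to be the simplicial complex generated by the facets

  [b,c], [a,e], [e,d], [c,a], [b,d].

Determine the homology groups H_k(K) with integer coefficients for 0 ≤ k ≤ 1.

H_0 = Z,  H_1 = Z.

We work with the vertex ordering a < b < c < d < e. The simplices of K, each written with vertices in increasing order, are:

  0-simplices (5): a, b, c, d, e
  1-simplices (5): ac, ae, bc, bd, de

so the chain groups are C_0 ≅ Z^5, C_1 ≅ Z^5.

Boundary ∂_1: C_1 → C_0 is given by ∂[p,q] = [q] − [p]. For instance
  ∂ae = e − a.
The resulting 5×5 matrix has rank 4, and its Smith normal form has invariant factors (1,1,1,1).

Now H_k = ker ∂_k / im ∂_{k+1}, so:

  H_0: rank C_0 − rank ∂_1 = 5 − 4 = 1, and the invariant factors of ∂_1 are all 1, so H_0 ≅ Z.
  H_1: rank ker ∂_1 − rank ∂_2 = (5 − 4) − 0 = 1, and there is no ∂_2, so H_1 ≅ Z.

As a check, the Euler characteristic is 5 − 5 = 0, which agrees with 1 − 1 = 0.
(K is a triangulation of the circle S^1.)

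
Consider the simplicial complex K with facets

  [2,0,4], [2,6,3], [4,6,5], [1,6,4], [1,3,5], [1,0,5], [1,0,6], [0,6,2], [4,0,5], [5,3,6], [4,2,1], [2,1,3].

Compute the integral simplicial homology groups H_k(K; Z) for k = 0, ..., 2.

H_0 = Z,  H_1 = Z/2,  H_2 = 0.

We work with the vertex ordering 0 < 1 < 2 < 3 < 4 < 5 < 6. The simplices of K, each written with vertices in increasing order, are:

  0-simplices (7): [0], [1], [2], [3], [4], [5], [6]
  1-simplices (18): [0,1], [0,2], [0,4], [0,5], [0,6], [1,2], [1,3], [1,4], [1,5], [1,6], [2,3], [2,4], [2,6], [3,5], [3,6], [4,5], [4,6], [5,6]
  2-simplices (12): [0,1,5], [0,1,6], [0,2,4], [0,2,6], [0,4,5], [1,2,3], [1,2,4], [1,3,5], [1,4,6], [2,3,6], [3,5,6], [4,5,6]

so the chain groups are C_0 ≅ Z^7, C_1 ≅ Z^18, C_2 ≅ Z^12.

Boundary ∂_1: C_1 → C_0 sends each edge [p,q] (with p < q) to q − p.
As a 7×18 matrix over Z this has rank 6, with invariant factors (1,1,1,1,1,1).

∂_2: C_2 → C_1 sends each 2-simplex [p,q,r] to [q,r] − [p,r] + [p,q]. For instance
  ∂[3,5,6] = [5,6] − [3,6] + [3,5],
  ∂[1,4,6] = [4,6] − [1,6] + [1,4].
The resulting 18×12 matrix has rank 12, and its Smith normal form has invariant factors (1,1,1,1,1,1,1,1,1,1,1,2).

From H_k ≅ ker(∂_k) / im(∂_{k+1}) we obtain:

  H_0: rank C_0 − rank ∂_1 = 7 − 6 = 1, and the invariant factors of ∂_1 are all 1, so H_0 = Z.
  H_1: rank ker ∂_1 − rank ∂_2 = (18 − 6) − 12 = 0, and ∂_2 has invariant factor 2 > 1, so H_1 = Z/2.
  H_2: rank ker ∂_2 − rank ∂_3 = (12 − 12) − 0 = 0, and there is no ∂_3, so H_2 = 0.

As a check, the Euler characteristic is 7 − 18 + 12 = 1, which agrees with 1 − 0 + 0 = 1.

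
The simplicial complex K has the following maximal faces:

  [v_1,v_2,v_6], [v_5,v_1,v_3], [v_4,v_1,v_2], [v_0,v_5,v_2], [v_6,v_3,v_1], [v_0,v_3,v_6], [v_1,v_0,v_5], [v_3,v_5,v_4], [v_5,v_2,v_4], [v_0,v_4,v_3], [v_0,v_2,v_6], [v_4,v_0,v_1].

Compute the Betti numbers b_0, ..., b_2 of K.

b_0 = 1, b_1 = 0, b_2 = 0.

Take the total order v_0 < v_1 < v_2 < v_3 < v_4 < v_5 < v_6 on the vertex set. Then K (dimension 2) consists of the simplices:

  0-simplices (7): [v_0], [v_1], [v_2], [v_3], [v_4], [v_5], [v_6]
  1-simplices (18): (18 of them)
  2-simplices (12): (12 of them)

giving chain groups C_0 ≅ Z^7, C_1 ≅ Z^18, C_2 ≅ Z^12.

∂_1: C_1 → C_0 is given by ∂[p,q] = [q] − [p].
The resulting 7×18 matrix has rank 6, and its Smith normal form has invariant factors (1,1,1,1,1,1).

∂_2: C_2 → C_1 sends each 2-simplex [p,q,r] to [q,r] − [p,r] + [p,q]. For instance
  ∂[v_1,v_3,v_6] = [v_3,v_6] − [v_1,v_6] + [v_1,v_3],
  ∂[v_0,v_1,v_5] = [v_1,v_5] − [v_0,v_5] + [v_0,v_1].
This gives a 18×12 integer matrix of rank 12; reducing to Smith normal form yields diagonal entries (1,1,1,1,1,1,1,1,1,1,1,2).

Now H_k = ker ∂_k / im ∂_{k+1}, so:

  H_0: rank C_0 − rank ∂_1 = 7 − 6 = 1, and the invariant factors of ∂_1 are all 1, so H_0 ≅ Z.
  H_1: rank ker ∂_1 − rank ∂_2 = (18 − 6) − 12 = 0, and ∂_2 has invariant factor 2 > 1, so H_1 ≅ Z/2.
  H_2: rank ker ∂_2 − rank ∂_3 = (12 − 12) − 0 = 0, and there is no ∂_3, so H_2 ≅ 0.

As a check, the Euler characteristic is 7 − 18 + 12 = 1, which agrees with 1 − 0 + 0 = 1.
(K is a triangulation of the real projective plane RP^2.)

Hence the Betti numbers are b_0 = 1, b_1 = 0, b_2 = 0.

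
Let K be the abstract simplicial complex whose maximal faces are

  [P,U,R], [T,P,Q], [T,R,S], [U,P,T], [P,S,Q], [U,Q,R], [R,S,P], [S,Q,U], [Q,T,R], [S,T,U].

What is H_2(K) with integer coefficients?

Take the total order P < Q < R < S < T < U on the vertex set. Then K (dimension 2) consists of the simplices:

  0-simplices (6): P, Q, R, S, T, U
  1-simplices (15): PQ, PR, PS, PT, PU, QR, QS, QT, QU, RS, RT, RU, ST, SU, TU
  2-simplices (10): PQS, PQT, PRS, PRU, PTU, QRT, QRU, QSU, RST, STU

giving chain groups C_0 ≅ Z^6, C_1 ≅ Z^15, C_2 ≅ Z^10.

Boundary ∂_1: C_1 → C_0 sends each edge [p,q] (with p < q) to q − p.
The 6×15 boundary matrix has rank 5 and Smith normal form diag(1,1,1,1,1).

∂_2: C_2 → C_1 acts by ∂[p,q,r] = [q,r] − [p,r] + [p,q]. For instance
  ∂QRT = RT − QT + QR,
  ∂STU = TU − SU + ST.
This gives a 15×10 integer matrix of rank 10; reducing to Smith normal form yields diagonal entries (1,1,1,1,1,1,1,1,1,2).

Reading off H_k = ker ∂_k / im ∂_{k+1}:

  H_2: rank ker ∂_2 − rank ∂_3 = (10 − 10) − 0 = 0, and there is no ∂_3, so H_2 = 0.

H_2 = 0.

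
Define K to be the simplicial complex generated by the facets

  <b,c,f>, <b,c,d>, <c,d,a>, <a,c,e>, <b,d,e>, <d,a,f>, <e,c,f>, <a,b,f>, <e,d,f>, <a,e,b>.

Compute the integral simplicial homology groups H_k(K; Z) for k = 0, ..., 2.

We work with the vertex ordering a < b < c < d < e < f. The simplices of K, each written with vertices in increasing order, are:

  0-simplices (6): a, b, c, d, e, f
  1-simplices (15): ab, ac, ad, ae, af, bc, bd, be, bf, cd, ce, cf, de, df, ef
  2-simplices (10): abe, abf, acd, ace, adf, bcd, bcf, bde, cef, def

giving chain groups C_0 ≅ Z^6, C_1 ≅ Z^15, C_2 ≅ Z^10.

∂_1: C_1 → C_0 maps an edge to its endpoints' difference, ∂[p,q] = q − p.
The resulting 6×15 matrix has rank 5, and its Smith normal form has invariant factors (1,1,1,1,1).

∂_2: C_2 → C_1 maps a triangle to the signed sum of its edges. For instance
  ∂abf = bf − af + ab,
  ∂abe = be − ae + ab.
The resulting 15×10 matrix has rank 10, and its Smith normal form has invariant factors (1,1,1,1,1,1,1,1,1,2).

From H_k ≅ ker(∂_k) / im(∂_{k+1}) we obtain:

  H_0: rank C_0 − rank ∂_1 = 6 − 5 = 1, and the invariant factors of ∂_1 are all 1, so H_0 = Z.
  H_1: rank ker ∂_1 − rank ∂_2 = (15 − 5) − 10 = 0, and ∂_2 has invariant factor 2 > 1, so H_1 = Z_2.
  H_2: rank ker ∂_2 − rank ∂_3 = (10 − 10) − 0 = 0, and there is no ∂_3, so H_2 = 0.

(K is a triangulation of the real projective plane RP^2.)

H_0 ≅ Z,  H_1 ≅ Z_2,  H_2 = 0.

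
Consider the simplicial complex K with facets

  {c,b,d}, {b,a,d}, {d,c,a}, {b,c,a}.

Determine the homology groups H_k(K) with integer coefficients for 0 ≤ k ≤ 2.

Take the total order a < b < c < d on the vertex set. Then K (dimension 2) consists of the simplices:

  0-simplices (4): a, b, c, d
  1-simplices (6): ab, ac, ad, bc, bd, cd
  2-simplices (4): abc, abd, acd, bcd

Hence C_0 ≅ Z^4, C_1 ≅ Z^6, C_2 ≅ Z^4.

The boundary map ∂_1: C_1 → C_0 is given by ∂[p,q] = [q] − [p]. For instance
  ∂ab = b − a.
The resulting 4×6 matrix has rank 3, and its Smith normal form has invariant factors (1,1,1).

Boundary ∂_2: C_2 → C_1 sends each 2-simplex [p,q,r] to [q,r] − [p,r] + [p,q]. For instance
  ∂abd = bd − ad + ab,
  ∂bcd = cd − bd + bc.
This gives a 6×4 integer matrix of rank 3; reducing to Smith normal form yields diagonal entries (1,1,1).

Now H_k = ker ∂_k / im ∂_{k+1}, so:

  H_0: rank C_0 − rank ∂_1 = 4 − 3 = 1, and the invariant factors of ∂_1 are all 1, so H_0 ≅ Z.
  H_1: rank ker ∂_1 − rank ∂_2 = (6 − 3) − 3 = 0, and the invariant factors of ∂_2 are all 1, so H_1 ≅ 0.
  H_2: rank ker ∂_2 − rank ∂_3 = (4 − 3) − 0 = 1, and there is no ∂_3, so H_2 ≅ Z.

H_0 ≅ Z,  H_1 = 0,  H_2 ≅ Z.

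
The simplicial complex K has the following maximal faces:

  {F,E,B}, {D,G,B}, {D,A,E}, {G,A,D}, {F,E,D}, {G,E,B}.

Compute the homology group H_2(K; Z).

Order the vertices as A < B < D < E < F < G. Listing each simplex with vertices in this order, K has dimension 2 with simplices:

  0-simplices (6): A, B, D, E, F, G
  1-simplices (12): AD, AE, AG, BD, BE, BF, BG, DE, DF, DG, EF, EG
  2-simplices (6): ADE, ADG, BDG, BEF, BEG, DEF

so the chain groups are C_0 ≅ Z^6, C_1 ≅ Z^12, C_2 ≅ Z^6.

∂_1: C_1 → C_0 sends each edge [p,q] (with p < q) to q − p. For instance
  ∂BG = G − B.
This gives a 6×12 integer matrix of rank 5; reducing to Smith normal form yields diagonal entries (1,1,1,1,1).

∂_2: C_2 → C_1 maps a triangle to the signed sum of its edges. For instance
  ∂BEF = EF − BF + BE,
  ∂ADE = DE − AE + AD.
This gives a 12×6 integer matrix of rank 6; reducing to Smith normal form yields diagonal entries (1,1,1,1,1,1).

From H_k ≅ ker(∂_k) / im(∂_{k+1}) we obtain:

  H_2: rank ker ∂_2 − rank ∂_3 = (6 − 6) − 0 = 0, and there is no ∂_3, so H_2 ≅ 0.

H_2 = 0.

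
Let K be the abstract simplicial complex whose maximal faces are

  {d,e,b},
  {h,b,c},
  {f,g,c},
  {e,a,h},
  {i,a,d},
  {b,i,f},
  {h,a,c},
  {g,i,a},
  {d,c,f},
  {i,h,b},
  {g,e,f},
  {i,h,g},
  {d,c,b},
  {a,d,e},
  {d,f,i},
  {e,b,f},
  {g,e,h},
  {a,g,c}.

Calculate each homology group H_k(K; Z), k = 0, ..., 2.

H_0 ≅ Z,  H_1 ≅ Z ⊕ Z/2Z,  H_2 = 0.

K has 9 vertices, 27 edges, 18 triangles.
rank ∂_0 = 0, rank ∂_1 = 8 ⇒ b_0 = 9 − 0 − 8 = 1; all invariant factors of ∂_1 are 1 so no torsion. So H_0 ≅ Z.
rank ∂_1 = 8, rank ∂_2 = 18 ⇒ b_1 = 27 − 8 − 18 = 1; ∂_2 has invariant factor(s) [2] giving torsion. So H_1 ≅ Z ⊕ Z/2Z.
rank ∂_2 = 18, rank ∂_3 = 0 ⇒ b_2 = 18 − 18 − 0 = 0. So H_2 ≅ 0.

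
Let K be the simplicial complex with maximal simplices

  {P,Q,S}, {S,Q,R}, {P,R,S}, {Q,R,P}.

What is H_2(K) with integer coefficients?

H_2 = Z.

Take the total order P < Q < R < S on the vertex set. Then K (dimension 2) consists of the simplices:

  0-simplices (4): P, Q, R, S
  1-simplices (6): PQ, PR, PS, QR, QS, RS
  2-simplices (4): PQR, PQS, PRS, QRS

so the chain groups are C_0 ≅ Z^4, C_1 ≅ Z^6, C_2 ≅ Z^4.

Boundary ∂_1: C_1 → C_0 maps an edge to its endpoints' difference, ∂[p,q] = q − p. For instance
  ∂QR = R − Q.
As a 4×6 matrix over Z this has rank 3, with invariant factors (1,1,1).

The boundary map ∂_2: C_2 → C_1 acts by ∂[p,q,r] = [q,r] − [p,r] + [p,q]. For instance
  ∂PQS = QS − PS + PQ,
  ∂PQR = QR − PR + PQ.
This gives a 6×4 integer matrix of rank 3; reducing to Smith normal form yields diagonal entries (1,1,1).

From H_k ≅ ker(∂_k) / im(∂_{k+1}) we obtain:

  H_2: rank ker ∂_2 − rank ∂_3 = (4 − 3) − 0 = 1, and there is no ∂_3, so H_2 = Z.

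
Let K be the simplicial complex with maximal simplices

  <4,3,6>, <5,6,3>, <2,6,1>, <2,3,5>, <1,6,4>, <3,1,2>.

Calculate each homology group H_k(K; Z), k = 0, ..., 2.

H_0 = Z,  H_1 = Z,  H_2 = 0.

Fix the vertex order 1 < 2 < 3 < 4 < 5 < 6 and write every simplex with vertices in increasing order. Then dim K = 2 and the simplices of K are:

  0-simplices (6): [1], [2], [3], [4], [5], [6]
  1-simplices (12): [1,2], [1,3], [1,4], [1,6], [2,3], [2,5], [2,6], [3,4], [3,5], [3,6], [4,6], [5,6]
  2-simplices (6): [1,2,3], [1,2,6], [1,4,6], [2,3,5], [3,4,6], [3,5,6]

giving chain groups C_0 ≅ Z^6, C_1 ≅ Z^12, C_2 ≅ Z^6.

∂_1: C_1 → C_0 sends each edge [p,q] (with p < q) to q − p. For instance
  ∂[2,6] = [6] − [2].
This gives a 6×12 integer matrix of rank 5; reducing to Smith normal form yields diagonal entries (1,1,1,1,1).

Boundary ∂_2: C_2 → C_1 maps a triangle to the signed sum of its edges. For instance
  ∂[1,2,6] = [2,6] − [1,6] + [1,2],
  ∂[3,5,6] = [5,6] − [3,6] + [3,5].
This gives a 12×6 integer matrix of rank 6; reducing to Smith normal form yields diagonal entries (1,1,1,1,1,1).

Reading off H_k = ker ∂_k / im ∂_{k+1}:

  H_0: rank C_0 − rank ∂_1 = 6 − 5 = 1, and the invariant factors of ∂_1 are all 1, so H_0 ≅ Z.
  H_1: rank ker ∂_1 − rank ∂_2 = (12 − 5) − 6 = 1, and the invariant factors of ∂_2 are all 1, so H_1 ≅ Z.
  H_2: rank ker ∂_2 − rank ∂_3 = (6 − 6) − 0 = 0, and there is no ∂_3, so H_2 ≅ 0.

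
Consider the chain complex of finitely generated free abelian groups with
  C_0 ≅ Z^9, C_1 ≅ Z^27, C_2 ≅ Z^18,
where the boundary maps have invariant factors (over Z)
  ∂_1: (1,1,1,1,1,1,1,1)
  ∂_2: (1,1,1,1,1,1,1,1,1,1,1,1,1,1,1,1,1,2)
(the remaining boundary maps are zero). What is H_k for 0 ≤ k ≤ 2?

H_0 = Z,  H_1 = Z ⊕ Z/2Z,  H_2 = 0.

H_0: b_0 = 9 − 0 − 8 = 1; torsion from ∂_1 factors > 1: none. So H_0 = Z.
H_1: b_1 = 27 − 8 − 18 = 1; torsion from ∂_2 factors > 1: [2]. So H_1 = Z ⊕ Z/2Z.
H_2: b_2 = 18 − 18 − 0 = 0; torsion from ∂_3 factors > 1: none. So H_2 = 0.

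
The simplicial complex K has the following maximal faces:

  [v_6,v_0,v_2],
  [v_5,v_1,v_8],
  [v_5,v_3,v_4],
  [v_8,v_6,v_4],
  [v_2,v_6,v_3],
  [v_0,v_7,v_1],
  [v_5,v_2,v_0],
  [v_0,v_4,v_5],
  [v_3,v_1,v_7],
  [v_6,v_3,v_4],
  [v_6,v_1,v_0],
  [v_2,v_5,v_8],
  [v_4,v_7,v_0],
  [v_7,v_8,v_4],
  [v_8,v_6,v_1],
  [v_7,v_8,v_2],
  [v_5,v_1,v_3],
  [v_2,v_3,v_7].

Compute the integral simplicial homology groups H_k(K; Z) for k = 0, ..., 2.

H_0 ≅ Z,  H_1 ≅ Z^2,  H_2 ≅ Z.

We work with the vertex ordering v_0 < v_1 < v_2 < v_3 < v_4 < v_5 < v_6 < v_7 < v_8. The simplices of K, each written with vertices in increasing order, are:

  0-simplices (9): [v_0], [v_1], [v_2], [v_3], [v_4], [v_5], [v_6], [v_7], [v_8]
  1-simplices (27): (27 of them)
  2-simplices (18): (18 of them)

Hence C_0 ≅ Z^9, C_1 ≅ Z^27, C_2 ≅ Z^18.

Boundary ∂_1: C_1 → C_0 maps an edge to its endpoints' difference, ∂[p,q] = q − p.
The resulting 9×27 matrix has rank 8, and its Smith normal form has invariant factors (1,1,1,1,1,1,1,1).

The boundary map ∂_2: C_2 → C_1 maps a triangle to the signed sum of its edges. For instance
  ∂[v_1,v_6,v_8] = [v_6,v_8] − [v_1,v_8] + [v_1,v_6],
  ∂[v_1,v_3,v_5] = [v_3,v_5] − [v_1,v_5] + [v_1,v_3].
The 27×18 boundary matrix has rank 17 and Smith normal form diag(1,1,1,1,1,1,1,1,1,1,1,1,1,1,1,1,1).

Computing H_k = (kernel of ∂_k) / (image of ∂_{k+1}):

  H_0: rank C_0 − rank ∂_1 = 9 − 8 = 1, and the invariant factors of ∂_1 are all 1, so H_0 ≅ Z.
  H_1: rank ker ∂_1 − rank ∂_2 = (27 − 8) − 17 = 2, and the invariant factors of ∂_2 are all 1, so H_1 ≅ Z^2.
  H_2: rank ker ∂_2 − rank ∂_3 = (18 − 17) − 0 = 1, and there is no ∂_3, so H_2 ≅ Z.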